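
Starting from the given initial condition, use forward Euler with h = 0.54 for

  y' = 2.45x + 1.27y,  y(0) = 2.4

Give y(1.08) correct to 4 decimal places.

7.5350

Euler: y_{n+1} = y_n + h·f(x_n, y_n).
x=0.000000, y=2.400000: f=3.048000 → y ← 2.400000 + 0.54·3.048000 = 4.045920
x=0.540000, y=4.045920: f=6.461318 → y ← 4.045920 + 0.54·6.461318 = 7.535032
y(1.08) ≈ 7.5350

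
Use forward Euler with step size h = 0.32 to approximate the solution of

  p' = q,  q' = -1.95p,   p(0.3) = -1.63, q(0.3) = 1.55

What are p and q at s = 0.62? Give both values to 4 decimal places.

-1.1340, 2.5671

Euler on (p,q): p_{n+1} = p_n + h·p', q_{n+1} = q_n + h·q'.
0.300000: (-1.630000, 1.550000); f=(1.550000, 3.178500) → (-1.134000, 2.567120)
(p(0.62), q(0.62)) ≈ (-1.1340, 2.5671)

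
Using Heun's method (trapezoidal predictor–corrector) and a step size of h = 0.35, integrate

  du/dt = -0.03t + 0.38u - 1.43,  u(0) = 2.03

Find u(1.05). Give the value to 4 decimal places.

1.1643

Heun: k1 = f(t_n, u_n); k2 = f(t_n + h, u_n + h·k1); u_{n+1} = u_n + (h/2)·(k1 + k2).
t=0.000000, u=2.030000:
  k1 = f(0.000000, 2.030000) = -0.658600
  k2 = f(0.350000, 1.799490) = -0.756694
  u ← 2.030000 + (0.35/2)·(-0.658600 + (-0.756694)) = 1.782324
t=0.350000, u=1.782324:
  k1 = f(0.350000, 1.782324) = -0.763217
  k2 = f(0.700000, 1.515198) = -0.875225
  u ← 1.782324 + (0.35/2)·(-0.763217 + (-0.875225)) = 1.495596
t=0.700000, u=1.495596:
  k1 = f(0.700000, 1.495596) = -0.882673
  k2 = f(1.050000, 1.186661) = -1.010569
  u ← 1.495596 + (0.35/2)·(-0.882673 + (-1.010569)) = 1.164279
u(1.05) ≈ 1.1643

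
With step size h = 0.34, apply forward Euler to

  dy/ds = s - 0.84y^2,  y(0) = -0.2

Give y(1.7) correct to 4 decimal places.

0.8634

Euler: y_{n+1} = y_n + h·f(s_n, y_n).
s=0.000000, y=-0.200000: f=-0.033600 → y ← -0.200000 + 0.34·(-0.033600) = -0.211424
s=0.340000, y=-0.211424: f=0.302452 → y ← -0.211424 + 0.34·0.302452 = -0.108590
s=0.680000, y=-0.108590: f=0.670095 → y ← -0.108590 + 0.34·0.670095 = 0.119242
s=1.020000, y=0.119242: f=1.008056 → y ← 0.119242 + 0.34·1.008056 = 0.461981
s=1.360000, y=0.461981: f=1.180722 → y ← 0.461981 + 0.34·1.180722 = 0.863426
y(1.7) ≈ 0.8634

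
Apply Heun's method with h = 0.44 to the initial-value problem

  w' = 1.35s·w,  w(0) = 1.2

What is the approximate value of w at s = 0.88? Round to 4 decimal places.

1.9814

Heun: k1 = f(s_n, w_n); k2 = f(s_n + h, w_n + h·k1); w_{n+1} = w_n + (h/2)·(k1 + k2).
s=0.000000, w=1.200000:
  k1 = f(0.000000, 1.200000) = 0.000000
  k2 = f(0.440000, 1.200000) = 0.712800
  w ← 1.200000 + (0.44/2)·(0.000000 + 0.712800) = 1.356816
s=0.440000, w=1.356816:
  k1 = f(0.440000, 1.356816) = 0.805949
  k2 = f(0.880000, 1.711433) = 2.033183
  w ← 1.356816 + (0.44/2)·(0.805949 + 2.033183) = 1.981425
w(0.88) ≈ 1.9814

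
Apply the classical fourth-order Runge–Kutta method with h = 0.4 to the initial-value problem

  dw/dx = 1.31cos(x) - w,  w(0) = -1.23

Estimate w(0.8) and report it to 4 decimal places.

0.0789

RK4: k1 = f(x_n, w_n); k2 = f(x_n + h/2, w_n + (h/2)·k1); k3 = f(x_n + h/2, w_n + (h/2)·k2); k4 = f(x_n + h, w_n + h·k3); w_{n+1} = w_n + (h/6)·(k1 + 2k2 + 2k3 + k4).
x=0.000000, w=-1.230000:
  k1 = f(0.000000, -1.230000) = 2.540000
  k2 = f(0.200000, -0.722000) = 2.005887
  k3 = f(0.200000, -0.828823) = 2.112710
  k4 = f(0.400000, -0.384916) = 1.591506
  w ← -1.230000 + (0.4/6)·(k1 + 2k2 + 2k3 + k4) = -0.405420
x=0.400000, w=-0.405420:
  k1 = f(0.400000, -0.405420) = 1.612010
  k2 = f(0.600000, -0.083018) = 1.164208
  k3 = f(0.600000, -0.172578) = 1.253768
  k4 = f(0.800000, 0.096087) = 0.816599
  w ← -0.405420 + (0.4/6)·(k1 + 2k2 + 2k3 + k4) = 0.078884
w(0.8) ≈ 0.0789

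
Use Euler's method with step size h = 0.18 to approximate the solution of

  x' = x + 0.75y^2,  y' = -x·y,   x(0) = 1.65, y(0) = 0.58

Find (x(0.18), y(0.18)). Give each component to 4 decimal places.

1.9924, 0.4077

Euler on (x,y): x_{n+1} = x_n + h·x', y_{n+1} = y_n + h·y'.
0.000000: (1.650000, 0.580000); f=(1.902300, -0.957000) → (1.992414, 0.407740)
(x(0.18), y(0.18)) ≈ (1.9924, 0.4077)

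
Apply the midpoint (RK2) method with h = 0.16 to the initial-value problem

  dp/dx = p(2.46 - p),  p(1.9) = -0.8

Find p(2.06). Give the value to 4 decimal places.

Midpoint: k1 = f(x_n, p_n); k2 = f(x_n + h/2, p_n + (h/2)·k1); p_{n+1} = p_n + h·k2.
x=1.900000, p=-0.800000:
  k1 = f(1.900000, -0.800000) = -2.608000
  k2 = f(1.980000, -1.008640) = -3.498609
  p ← -0.800000 + 0.16·(-3.498609) = -1.359777
p(2.06) ≈ -1.3598

-1.3598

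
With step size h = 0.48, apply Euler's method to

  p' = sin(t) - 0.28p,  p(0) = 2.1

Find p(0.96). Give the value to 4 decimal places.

1.7951

Euler: p_{n+1} = p_n + h·f(t_n, p_n).
t=0.000000, p=2.100000: f=-0.588000 → p ← 2.100000 + 0.48·(-0.588000) = 1.817760
t=0.480000, p=1.817760: f=-0.047194 → p ← 1.817760 + 0.48·(-0.047194) = 1.795107
p(0.96) ≈ 1.7951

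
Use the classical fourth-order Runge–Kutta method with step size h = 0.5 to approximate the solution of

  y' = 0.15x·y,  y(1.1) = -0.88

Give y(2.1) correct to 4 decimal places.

-1.1187

RK4: k1 = f(x_n, y_n); k2 = f(x_n + h/2, y_n + (h/2)·k1); k3 = f(x_n + h/2, y_n + (h/2)·k2); k4 = f(x_n + h, y_n + h·k3); y_{n+1} = y_n + (h/6)·(k1 + 2k2 + 2k3 + k4).
x=1.100000, y=-0.880000:
  k1 = f(1.100000, -0.880000) = -0.145200
  k2 = f(1.350000, -0.916300) = -0.185551
  k3 = f(1.350000, -0.926388) = -0.187594
  k4 = f(1.600000, -0.973797) = -0.233711
  y ← -0.880000 + (0.5/6)·(k1 + 2k2 + 2k3 + k4) = -0.973767
x=1.600000, y=-0.973767:
  k1 = f(1.600000, -0.973767) = -0.233704
  k2 = f(1.850000, -1.032193) = -0.286433
  k3 = f(1.850000, -1.045375) = -0.290092
  k4 = f(2.100000, -1.118812) = -0.352426
  y ← -0.973767 + (0.5/6)·(k1 + 2k2 + 2k3 + k4) = -1.118698
y(2.1) ≈ -1.1187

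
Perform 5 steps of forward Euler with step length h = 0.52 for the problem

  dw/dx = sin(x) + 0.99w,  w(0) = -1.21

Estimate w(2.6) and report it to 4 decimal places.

-6.4820

Euler: w_{n+1} = w_n + h·f(x_n, w_n).
x=0.000000, w=-1.210000: f=-1.197900 → w ← -1.210000 + 0.52·(-1.197900) = -1.832908
x=0.520000, w=-1.832908: f=-1.317699 → w ← -1.832908 + 0.52·(-1.317699) = -2.518111
x=1.040000, w=-2.518111: f=-1.630526 → w ← -2.518111 + 0.52·(-1.630526) = -3.365985
x=1.560000, w=-3.365985: f=-2.332383 → w ← -3.365985 + 0.52·(-2.332383) = -4.578824
x=2.080000, w=-4.578824: f=-3.659903 → w ← -4.578824 + 0.52·(-3.659903) = -6.481974
w(2.6) ≈ -6.4820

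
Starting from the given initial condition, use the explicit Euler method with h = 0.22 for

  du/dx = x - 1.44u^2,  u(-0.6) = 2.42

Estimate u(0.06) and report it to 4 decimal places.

Euler: u_{n+1} = u_n + h·f(x_n, u_n).
x=-0.600000, u=2.420000: f=-9.033216 → u ← 2.420000 + 0.22·(-9.033216) = 0.432692
x=-0.380000, u=0.432692: f=-0.649601 → u ← 0.432692 + 0.22·(-0.649601) = 0.289780
x=-0.160000, u=0.289780: f=-0.280921 → u ← 0.289780 + 0.22·(-0.280921) = 0.227978
u(0.06) ≈ 0.2280

0.2280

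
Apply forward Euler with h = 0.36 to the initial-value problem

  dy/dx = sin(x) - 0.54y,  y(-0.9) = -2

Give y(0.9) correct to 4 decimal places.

-0.6990

Euler: y_{n+1} = y_n + h·f(x_n, y_n).
x=-0.900000, y=-2.000000: f=0.296673 → y ← -2.000000 + 0.36·0.296673 = -1.893198
x=-0.540000, y=-1.893198: f=0.508191 → y ← -1.893198 + 0.36·0.508191 = -1.710249
x=-0.180000, y=-1.710249: f=0.744505 → y ← -1.710249 + 0.36·0.744505 = -1.442227
x=0.180000, y=-1.442227: f=0.957832 → y ← -1.442227 + 0.36·0.957832 = -1.097408
x=0.540000, y=-1.097408: f=1.106736 → y ← -1.097408 + 0.36·1.106736 = -0.698983
y(0.9) ≈ -0.6990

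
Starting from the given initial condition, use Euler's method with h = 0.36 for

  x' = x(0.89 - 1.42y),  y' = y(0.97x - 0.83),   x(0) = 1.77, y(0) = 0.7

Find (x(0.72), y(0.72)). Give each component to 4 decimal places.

Euler on (x,y): x_{n+1} = x_n + h·x', y_{n+1} = y_n + h·y'.
0.000000: (1.770000, 0.700000); f=(-0.184080, 0.620830) → (1.703731, 0.923499)
0.360000: (1.703731, 0.923499); f=(-0.717898, 0.759688) → (1.445288, 1.196986)
(x(0.72), y(0.72)) ≈ (1.4453, 1.1970)

1.4453, 1.1970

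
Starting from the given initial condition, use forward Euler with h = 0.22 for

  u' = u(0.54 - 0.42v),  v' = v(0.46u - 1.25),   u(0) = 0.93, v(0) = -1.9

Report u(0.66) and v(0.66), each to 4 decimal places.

Euler on (u,v): u_{n+1} = u_n + h·u', v_{n+1} = v_n + h·v'.
0.000000: (0.930000, -1.900000); f=(1.244340, 1.562180) → (1.203755, -1.556320)
0.220000: (1.203755, -1.556320); f=(1.436867, 1.083624) → (1.519866, -1.317923)
0.440000: (1.519866, -1.317923); f=(1.662015, 0.725994) → (1.885509, -1.158205)
(u(0.66), v(0.66)) ≈ (1.8855, -1.1582)

1.8855, -1.1582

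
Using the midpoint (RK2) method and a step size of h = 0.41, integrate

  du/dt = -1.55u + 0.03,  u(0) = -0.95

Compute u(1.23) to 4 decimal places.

-0.1568

Midpoint: k1 = f(t_n, u_n); k2 = f(t_n + h/2, u_n + (h/2)·k1); u_{n+1} = u_n + h·k2.
t=0.000000, u=-0.950000:
  k1 = f(0.000000, -0.950000) = 1.502500
  k2 = f(0.205000, -0.641987) = 1.025081
  u ← -0.950000 + 0.41·1.025081 = -0.529717
t=0.410000, u=-0.529717:
  k1 = f(0.410000, -0.529717) = 0.851061
  k2 = f(0.615000, -0.355249) = 0.580637
  u ← -0.529717 + 0.41·0.580637 = -0.291656
t=0.820000, u=-0.291656:
  k1 = f(0.820000, -0.291656) = 0.482067
  k2 = f(1.025000, -0.192832) = 0.328890
  u ← -0.291656 + 0.41·0.328890 = -0.156811
u(1.23) ≈ -0.1568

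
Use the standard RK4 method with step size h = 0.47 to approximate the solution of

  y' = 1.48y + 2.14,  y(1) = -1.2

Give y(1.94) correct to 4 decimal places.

-0.4588

RK4: k1 = f(t_n, y_n); k2 = f(t_n + h/2, y_n + (h/2)·k1); k3 = f(t_n + h/2, y_n + (h/2)·k2); k4 = f(t_n + h, y_n + h·k3); y_{n+1} = y_n + (h/6)·(k1 + 2k2 + 2k3 + k4).
t=1.000000, y=-1.200000:
  k1 = f(1.000000, -1.200000) = 0.364000
  k2 = f(1.235000, -1.114460) = 0.490599
  k3 = f(1.235000, -1.084709) = 0.534630
  k4 = f(1.470000, -0.948724) = 0.735889
  y ← -1.200000 + (0.47/6)·(k1 + 2k2 + 2k3 + k4) = -0.953223
t=1.470000, y=-0.953223:
  k1 = f(1.470000, -0.953223) = 0.729230
  k2 = f(1.705000, -0.781854) = 0.982857
  k3 = f(1.705000, -0.722251) = 1.071068
  k4 = f(1.940000, -0.449821) = 1.474265
  y ← -0.953223 + (0.47/6)·(k1 + 2k2 + 2k3 + k4) = -0.458834
y(1.94) ≈ -0.4588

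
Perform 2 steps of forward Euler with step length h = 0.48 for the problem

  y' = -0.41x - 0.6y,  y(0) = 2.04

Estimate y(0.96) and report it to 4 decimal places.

0.9397

Euler: y_{n+1} = y_n + h·f(x_n, y_n).
x=0.000000, y=2.040000: f=-1.224000 → y ← 2.040000 + 0.48·(-1.224000) = 1.452480
x=0.480000, y=1.452480: f=-1.068288 → y ← 1.452480 + 0.48·(-1.068288) = 0.939702
y(0.96) ≈ 0.9397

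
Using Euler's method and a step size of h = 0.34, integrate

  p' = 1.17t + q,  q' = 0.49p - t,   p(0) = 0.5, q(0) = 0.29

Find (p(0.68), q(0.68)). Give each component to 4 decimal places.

Euler on (p,q): p_{n+1} = p_n + h·p', q_{n+1} = q_n + h·q'.
0.000000: (0.500000, 0.290000); f=(0.290000, 0.245000) → (0.598600, 0.373300)
0.340000: (0.598600, 0.373300); f=(0.771100, -0.046686) → (0.860774, 0.357427)
(p(0.68), q(0.68)) ≈ (0.8608, 0.3574)

0.8608, 0.3574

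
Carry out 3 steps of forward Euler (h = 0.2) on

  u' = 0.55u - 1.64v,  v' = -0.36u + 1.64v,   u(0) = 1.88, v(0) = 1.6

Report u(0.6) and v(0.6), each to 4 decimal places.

0.3705, 3.2813

Euler on (u,v): u_{n+1} = u_n + h·u', v_{n+1} = v_n + h·v'.
0.000000: (1.880000, 1.600000); f=(-1.590000, 1.947200) → (1.562000, 1.989440)
0.200000: (1.562000, 1.989440); f=(-2.403582, 2.700362) → (1.081284, 2.529512)
0.400000: (1.081284, 2.529512); f=(-3.553694, 3.759138) → (0.370545, 3.281340)
(u(0.6), v(0.6)) ≈ (0.3705, 3.2813)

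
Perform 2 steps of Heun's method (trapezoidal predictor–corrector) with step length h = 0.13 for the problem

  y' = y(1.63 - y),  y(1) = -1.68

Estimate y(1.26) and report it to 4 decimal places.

Heun: k1 = f(x_n, y_n); k2 = f(x_n + h, y_n + h·k1); y_{n+1} = y_n + (h/2)·(k1 + k2).
x=1.000000, y=-1.680000:
  k1 = f(1.000000, -1.680000) = -5.560800
  k2 = f(1.130000, -2.402904) = -9.690681
  y ← -1.680000 + (0.13/2)·(-5.560800 + (-9.690681)) = -2.671346
x=1.130000, y=-2.671346:
  k1 = f(1.130000, -2.671346) = -11.490385
  k2 = f(1.260000, -4.165096) = -24.137135
  y ← -2.671346 + (0.13/2)·(-11.490385 + (-24.137135)) = -4.987135
y(1.26) ≈ -4.9871

-4.9871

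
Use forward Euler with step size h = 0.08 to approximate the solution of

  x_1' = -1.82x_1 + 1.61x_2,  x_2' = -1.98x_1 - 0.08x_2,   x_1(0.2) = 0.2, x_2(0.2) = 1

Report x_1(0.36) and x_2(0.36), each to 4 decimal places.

0.3799, 0.9083

Euler on (x_1,x_2): x_1_{n+1} = x_1_n + h·x_1', x_2_{n+1} = x_2_n + h·x_2'.
0.200000: (0.200000, 1.000000); f=(1.246000, -0.476000) → (0.299680, 0.961920)
0.280000: (0.299680, 0.961920); f=(1.003274, -0.670320) → (0.379942, 0.908294)
(x_1(0.36), x_2(0.36)) ≈ (0.3799, 0.9083)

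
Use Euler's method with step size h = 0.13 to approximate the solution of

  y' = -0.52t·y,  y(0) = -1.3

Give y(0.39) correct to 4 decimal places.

-1.2659

Euler: y_{n+1} = y_n + h·f(t_n, y_n).
t=0.000000, y=-1.300000: f=0.000000 → y ← -1.300000 + 0.13·0.000000 = -1.300000
t=0.130000, y=-1.300000: f=0.087880 → y ← -1.300000 + 0.13·0.087880 = -1.288576
t=0.260000, y=-1.288576: f=0.174215 → y ← -1.288576 + 0.13·0.174215 = -1.265928
y(0.39) ≈ -1.2659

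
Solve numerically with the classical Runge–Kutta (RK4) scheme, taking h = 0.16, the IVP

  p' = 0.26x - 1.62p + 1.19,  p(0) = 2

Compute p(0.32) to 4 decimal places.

1.4994

RK4: k1 = f(x_n, p_n); k2 = f(x_n + h/2, p_n + (h/2)·k1); k3 = f(x_n + h/2, p_n + (h/2)·k2); k4 = f(x_n + h, p_n + h·k3); p_{n+1} = p_n + (h/6)·(k1 + 2k2 + 2k3 + k4).
x=0.000000, p=2.000000:
  k1 = f(0.000000, 2.000000) = -2.050000
  k2 = f(0.080000, 1.836000) = -1.763520
  k3 = f(0.080000, 1.858918) = -1.800648
  k4 = f(0.160000, 1.711896) = -1.541672
  p ← 2.000000 + (0.16/6)·(k1 + 2k2 + 2k3 + k4) = 1.714133
x=0.160000, p=1.714133:
  k1 = f(0.160000, 1.714133) = -1.545296
  k2 = f(0.240000, 1.590509) = -1.324225
  k3 = f(0.240000, 1.608195) = -1.352876
  k4 = f(0.320000, 1.497673) = -1.153030
  p ← 1.714133 + (0.16/6)·(k1 + 2k2 + 2k3 + k4) = 1.499399
p(0.32) ≈ 1.4994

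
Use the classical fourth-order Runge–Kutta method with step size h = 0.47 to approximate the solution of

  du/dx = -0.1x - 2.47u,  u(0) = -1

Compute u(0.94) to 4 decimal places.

-0.1309

RK4: k1 = f(x_n, u_n); k2 = f(x_n + h/2, u_n + (h/2)·k1); k3 = f(x_n + h/2, u_n + (h/2)·k2); k4 = f(x_n + h, u_n + h·k3); u_{n+1} = u_n + (h/6)·(k1 + 2k2 + 2k3 + k4).
x=0.000000, u=-1.000000:
  k1 = f(0.000000, -1.000000) = 2.470000
  k2 = f(0.235000, -0.419550) = 1.012788
  k3 = f(0.235000, -0.761995) = 1.858627
  k4 = f(0.470000, -0.126445) = 0.265320
  u ← -1.000000 + (0.47/6)·(k1 + 2k2 + 2k3 + k4) = -0.335878
x=0.470000, u=-0.335878:
  k1 = f(0.470000, -0.335878) = 0.782619
  k2 = f(0.705000, -0.151963) = 0.304848
  k3 = f(0.705000, -0.264239) = 0.582170
  k4 = f(0.940000, -0.062258) = 0.059778
  u ← -0.335878 + (0.47/6)·(k1 + 2k2 + 2k3 + k4) = -0.130924
u(0.94) ≈ -0.1309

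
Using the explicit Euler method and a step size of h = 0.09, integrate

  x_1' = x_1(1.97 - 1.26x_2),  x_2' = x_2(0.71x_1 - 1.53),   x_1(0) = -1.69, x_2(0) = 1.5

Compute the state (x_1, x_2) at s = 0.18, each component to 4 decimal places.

Euler on (x_1,x_2): x_1_{n+1} = x_1_n + h·x_1', x_2_{n+1} = x_2_n + h·x_2'.
0.000000: (-1.690000, 1.500000); f=(-0.135200, -4.094850) → (-1.702168, 1.131464)
0.090000: (-1.702168, 1.131464); f=(-0.926585, -3.098557) → (-1.785561, 0.852593)
(x_1(0.18), x_2(0.18)) ≈ (-1.7856, 0.8526)

-1.7856, 0.8526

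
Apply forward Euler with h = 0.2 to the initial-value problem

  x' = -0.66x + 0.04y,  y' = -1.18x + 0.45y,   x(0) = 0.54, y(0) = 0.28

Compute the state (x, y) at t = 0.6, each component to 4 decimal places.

0.3567, -0.0068

Euler on (x,y): x_{n+1} = x_n + h·x', y_{n+1} = y_n + h·y'.
0.000000: (0.540000, 0.280000); f=(-0.345200, -0.511200) → (0.470960, 0.177760)
0.200000: (0.470960, 0.177760); f=(-0.303723, -0.475741) → (0.410215, 0.082612)
0.400000: (0.410215, 0.082612); f=(-0.267438, -0.446879) → (0.356728, -0.006764)
(x(0.6), y(0.6)) ≈ (0.3567, -0.0068)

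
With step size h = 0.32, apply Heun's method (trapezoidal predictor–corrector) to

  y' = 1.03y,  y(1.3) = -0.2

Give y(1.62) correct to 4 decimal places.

-0.2768

Heun: k1 = f(t_n, y_n); k2 = f(t_n + h, y_n + h·k1); y_{n+1} = y_n + (h/2)·(k1 + k2).
t=1.300000, y=-0.200000:
  k1 = f(1.300000, -0.200000) = -0.206000
  k2 = f(1.620000, -0.265920) = -0.273898
  y ← -0.200000 + (0.32/2)·(-0.206000 + (-0.273898)) = -0.276784
y(1.62) ≈ -0.2768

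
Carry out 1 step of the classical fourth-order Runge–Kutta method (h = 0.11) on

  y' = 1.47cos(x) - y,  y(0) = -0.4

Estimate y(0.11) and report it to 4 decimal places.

RK4: k1 = f(x_n, y_n); k2 = f(x_n + h/2, y_n + (h/2)·k1); k3 = f(x_n + h/2, y_n + (h/2)·k2); k4 = f(x_n + h, y_n + h·k3); y_{n+1} = y_n + (h/6)·(k1 + 2k2 + 2k3 + k4).
x=0.000000, y=-0.400000:
  k1 = f(0.000000, -0.400000) = 1.870000
  k2 = f(0.055000, -0.297150) = 1.764927
  k3 = f(0.055000, -0.302929) = 1.770706
  k4 = f(0.110000, -0.205222) = 1.666338
  y ← -0.400000 + (0.11/6)·(k1 + 2k2 + 2k3 + k4) = -0.205527
y(0.11) ≈ -0.2055

-0.2055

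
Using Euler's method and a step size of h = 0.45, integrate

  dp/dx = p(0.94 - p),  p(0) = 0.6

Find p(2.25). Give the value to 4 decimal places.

0.8973

Euler: p_{n+1} = p_n + h·f(x_n, p_n).
x=0.000000, p=0.600000: f=0.204000 → p ← 0.600000 + 0.45·0.204000 = 0.691800
x=0.450000, p=0.691800: f=0.171705 → p ← 0.691800 + 0.45·0.171705 = 0.769067
x=0.900000, p=0.769067: f=0.131459 → p ← 0.769067 + 0.45·0.131459 = 0.828224
x=1.350000, p=0.828224: f=0.092576 → p ← 0.828224 + 0.45·0.092576 = 0.869883
x=1.800000, p=0.869883: f=0.060994 → p ← 0.869883 + 0.45·0.060994 = 0.897330
p(2.25) ≈ 0.8973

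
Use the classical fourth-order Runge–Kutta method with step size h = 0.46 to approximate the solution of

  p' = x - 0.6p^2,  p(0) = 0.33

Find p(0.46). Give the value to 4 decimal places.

0.4018

RK4: k1 = f(x_n, p_n); k2 = f(x_n + h/2, p_n + (h/2)·k1); k3 = f(x_n + h/2, p_n + (h/2)·k2); k4 = f(x_n + h, p_n + h·k3); p_{n+1} = p_n + (h/6)·(k1 + 2k2 + 2k3 + k4).
x=0.000000, p=0.330000:
  k1 = f(0.000000, 0.330000) = -0.065340
  k2 = f(0.230000, 0.314972) = 0.170476
  k3 = f(0.230000, 0.369209) = 0.148211
  k4 = f(0.460000, 0.398177) = 0.364873
  p ← 0.330000 + (0.46/6)·(k1 + 2k2 + 2k3 + k4) = 0.401829
p(0.46) ≈ 0.4018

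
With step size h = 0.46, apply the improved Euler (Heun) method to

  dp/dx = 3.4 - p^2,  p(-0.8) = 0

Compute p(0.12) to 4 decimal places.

Heun: k1 = f(x_n, p_n); k2 = f(x_n + h, p_n + h·k1); p_{n+1} = p_n + (h/2)·(k1 + k2).
x=-0.800000, p=0.000000:
  k1 = f(-0.800000, 0.000000) = 3.400000
  k2 = f(-0.340000, 1.564000) = 0.953904
  p ← 0.000000 + (0.46/2)·(3.400000 + 0.953904) = 1.001398
x=-0.340000, p=1.001398:
  k1 = f(-0.340000, 1.001398) = 2.397202
  k2 = f(0.120000, 2.104111) = -1.027283
  p ← 1.001398 + (0.46/2)·(2.397202 + (-1.027283)) = 1.316479
p(0.12) ≈ 1.3165

1.3165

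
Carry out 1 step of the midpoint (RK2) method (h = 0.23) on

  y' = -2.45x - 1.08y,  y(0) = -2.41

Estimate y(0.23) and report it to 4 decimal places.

-1.9505

Midpoint: k1 = f(x_n, y_n); k2 = f(x_n + h/2, y_n + (h/2)·k1); y_{n+1} = y_n + h·k2.
x=0.000000, y=-2.410000:
  k1 = f(0.000000, -2.410000) = 2.602800
  k2 = f(0.115000, -2.110678) = 1.997782
  y ← -2.410000 + 0.23·1.997782 = -1.950510
y(0.23) ≈ -1.9505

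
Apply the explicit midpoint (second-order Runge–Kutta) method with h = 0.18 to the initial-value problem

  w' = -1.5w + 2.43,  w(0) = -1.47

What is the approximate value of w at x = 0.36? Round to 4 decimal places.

-0.1952

Midpoint: k1 = f(x_n, w_n); k2 = f(x_n + h/2, w_n + (h/2)·k1); w_{n+1} = w_n + h·k2.
x=0.000000, w=-1.470000:
  k1 = f(0.000000, -1.470000) = 4.635000
  k2 = f(0.090000, -1.052850) = 4.009275
  w ← -1.470000 + 0.18·4.009275 = -0.748330
x=0.180000, w=-0.748330:
  k1 = f(0.180000, -0.748330) = 3.552496
  k2 = f(0.270000, -0.428606) = 3.072909
  w ← -0.748330 + 0.18·3.072909 = -0.195207
w(0.36) ≈ -0.1952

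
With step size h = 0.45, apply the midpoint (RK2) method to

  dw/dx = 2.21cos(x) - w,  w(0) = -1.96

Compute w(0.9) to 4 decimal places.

Midpoint: k1 = f(x_n, w_n); k2 = f(x_n + h/2, w_n + (h/2)·k1); w_{n+1} = w_n + h·k2.
x=0.000000, w=-1.960000:
  k1 = f(0.000000, -1.960000) = 4.170000
  k2 = f(0.225000, -1.021750) = 3.176045
  w ← -1.960000 + 0.45·3.176045 = -0.530780
x=0.450000, w=-0.530780:
  k1 = f(0.450000, -0.530780) = 2.520768
  k2 = f(0.675000, 0.036393) = 1.688969
  w ← -0.530780 + 0.45·1.688969 = 0.229256
w(0.9) ≈ 0.2293

0.2293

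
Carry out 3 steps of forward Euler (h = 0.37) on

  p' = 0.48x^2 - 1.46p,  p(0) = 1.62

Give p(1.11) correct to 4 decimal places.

Euler: p_{n+1} = p_n + h·f(x_n, p_n).
x=0.000000, p=1.620000: f=-2.365200 → p ← 1.620000 + 0.37·(-2.365200) = 0.744876
x=0.370000, p=0.744876: f=-1.021807 → p ← 0.744876 + 0.37·(-1.021807) = 0.366807
x=0.740000, p=0.366807: f=-0.272691 → p ← 0.366807 + 0.37·(-0.272691) = 0.265912
p(1.11) ≈ 0.2659

0.2659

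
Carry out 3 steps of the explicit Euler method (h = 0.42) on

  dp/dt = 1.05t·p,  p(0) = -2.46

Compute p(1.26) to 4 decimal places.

-3.9957

Euler: p_{n+1} = p_n + h·f(t_n, p_n).
t=0.000000, p=-2.460000: f=0.000000 → p ← -2.460000 + 0.42·0.000000 = -2.460000
t=0.420000, p=-2.460000: f=-1.084860 → p ← -2.460000 + 0.42·(-1.084860) = -2.915641
t=0.840000, p=-2.915641: f=-2.571596 → p ← -2.915641 + 0.42·(-2.571596) = -3.995711
p(1.26) ≈ -3.9957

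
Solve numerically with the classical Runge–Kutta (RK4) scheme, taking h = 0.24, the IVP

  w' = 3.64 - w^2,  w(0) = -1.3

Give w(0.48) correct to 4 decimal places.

RK4: k1 = f(t_n, w_n); k2 = f(t_n + h/2, w_n + (h/2)·k1); k3 = f(t_n + h/2, w_n + (h/2)·k2); k4 = f(t_n + h, w_n + h·k3); w_{n+1} = w_n + (h/6)·(k1 + 2k2 + 2k3 + k4).
t=0.000000, w=-1.300000:
  k1 = f(0.000000, -1.300000) = 1.950000
  k2 = f(0.120000, -1.066000) = 2.503644
  k3 = f(0.120000, -0.999563) = 2.640874
  k4 = f(0.240000, -0.666190) = 3.196191
  w ← -1.300000 + (0.24/6)·(k1 + 2k2 + 2k3 + k4) = -0.682591
t=0.240000, w=-0.682591:
  k1 = f(0.240000, -0.682591) = 3.174070
  k2 = f(0.360000, -0.301703) = 3.548976
  k3 = f(0.360000, -0.256714) = 3.574098
  k4 = f(0.480000, 0.175193) = 3.609308
  w ← -0.682591 + (0.24/6)·(k1 + 2k2 + 2k3 + k4) = 0.158590
w(0.48) ≈ 0.1586

0.1586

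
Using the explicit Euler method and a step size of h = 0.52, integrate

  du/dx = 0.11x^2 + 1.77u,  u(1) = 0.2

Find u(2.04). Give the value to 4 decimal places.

0.9796

Euler: u_{n+1} = u_n + h·f(x_n, u_n).
x=1.000000, u=0.200000: f=0.464000 → u ← 0.200000 + 0.52·0.464000 = 0.441280
x=1.520000, u=0.441280: f=1.035210 → u ← 0.441280 + 0.52·1.035210 = 0.979589
u(2.04) ≈ 0.9796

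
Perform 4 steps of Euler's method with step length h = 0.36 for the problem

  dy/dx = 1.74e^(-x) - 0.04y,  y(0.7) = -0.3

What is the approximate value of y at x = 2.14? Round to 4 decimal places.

Euler: y_{n+1} = y_n + h·f(x_n, y_n).
x=0.700000, y=-0.300000: f=0.876058 → y ← -0.300000 + 0.36·0.876058 = 0.015381
x=1.060000, y=0.015381: f=0.602218 → y ← 0.015381 + 0.36·0.602218 = 0.232179
x=1.420000, y=0.232179: f=0.411295 → y ← 0.232179 + 0.36·0.411295 = 0.380246
x=1.780000, y=0.380246: f=0.278221 → y ← 0.380246 + 0.36·0.278221 = 0.480405
y(2.14) ≈ 0.4804

0.4804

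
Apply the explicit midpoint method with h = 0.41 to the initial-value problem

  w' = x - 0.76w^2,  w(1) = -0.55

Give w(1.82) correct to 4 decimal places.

Midpoint: k1 = f(x_n, w_n); k2 = f(x_n + h/2, w_n + (h/2)·k1); w_{n+1} = w_n + h·k2.
x=1.000000, w=-0.550000:
  k1 = f(1.000000, -0.550000) = 0.770100
  k2 = f(1.205000, -0.392130) = 1.088138
  w ← -0.550000 + 0.41·1.088138 = -0.103863
x=1.410000, w=-0.103863:
  k1 = f(1.410000, -0.103863) = 1.401801
  k2 = f(1.615000, 0.183506) = 1.589407
  w ← -0.103863 + 0.41·1.589407 = 0.547794
w(1.82) ≈ 0.5478

0.5478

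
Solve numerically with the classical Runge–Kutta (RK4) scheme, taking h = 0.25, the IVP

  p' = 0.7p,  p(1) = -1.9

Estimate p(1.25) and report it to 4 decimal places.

RK4: k1 = f(x_n, p_n); k2 = f(x_n + h/2, p_n + (h/2)·k1); k3 = f(x_n + h/2, p_n + (h/2)·k2); k4 = f(x_n + h, p_n + h·k3); p_{n+1} = p_n + (h/6)·(k1 + 2k2 + 2k3 + k4).
x=1.000000, p=-1.900000:
  k1 = f(1.000000, -1.900000) = -1.330000
  k2 = f(1.125000, -2.066250) = -1.446375
  k3 = f(1.125000, -2.080797) = -1.456558
  k4 = f(1.250000, -2.264139) = -1.584898
  p ← -1.900000 + (0.25/6)·(k1 + 2k2 + 2k3 + k4) = -2.263365
p(1.25) ≈ -2.2634

-2.2634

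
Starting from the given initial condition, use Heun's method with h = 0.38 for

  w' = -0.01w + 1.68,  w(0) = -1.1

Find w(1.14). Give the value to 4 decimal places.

Heun: k1 = f(t_n, w_n); k2 = f(t_n + h, w_n + h·k1); w_{n+1} = w_n + (h/2)·(k1 + k2).
t=0.000000, w=-1.100000:
  k1 = f(0.000000, -1.100000) = 1.691000
  k2 = f(0.380000, -0.457420) = 1.684574
  w ← -1.100000 + (0.38/2)·(1.691000 + 1.684574) = -0.458641
t=0.380000, w=-0.458641:
  k1 = f(0.380000, -0.458641) = 1.684586
  k2 = f(0.760000, 0.181502) = 1.678185
  w ← -0.458641 + (0.38/2)·(1.684586 + 1.678185) = 0.180286
t=0.760000, w=0.180286:
  k1 = f(0.760000, 0.180286) = 1.678197
  k2 = f(1.140000, 0.818001) = 1.671820
  w ← 0.180286 + (0.38/2)·(1.678197 + 1.671820) = 0.816789
w(1.14) ≈ 0.8168

0.8168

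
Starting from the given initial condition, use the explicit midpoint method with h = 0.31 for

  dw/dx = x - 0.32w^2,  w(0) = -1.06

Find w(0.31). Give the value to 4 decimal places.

-1.1354

Midpoint: k1 = f(x_n, w_n); k2 = f(x_n + h/2, w_n + (h/2)·k1); w_{n+1} = w_n + h·k2.
x=0.000000, w=-1.060000:
  k1 = f(0.000000, -1.060000) = -0.359552
  k2 = f(0.155000, -1.115731) = -0.243353
  w ← -1.060000 + 0.31·(-0.243353) = -1.135440
w(0.31) ≈ -1.1354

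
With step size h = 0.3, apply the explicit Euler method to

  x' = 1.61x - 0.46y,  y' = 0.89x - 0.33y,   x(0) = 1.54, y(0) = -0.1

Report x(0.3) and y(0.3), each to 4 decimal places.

Euler on (x,y): x_{n+1} = x_n + h·x', y_{n+1} = y_n + h·y'.
0.000000: (1.540000, -0.100000); f=(2.525400, 1.403600) → (2.297620, 0.321080)
(x(0.3), y(0.3)) ≈ (2.2976, 0.3211)

2.2976, 0.3211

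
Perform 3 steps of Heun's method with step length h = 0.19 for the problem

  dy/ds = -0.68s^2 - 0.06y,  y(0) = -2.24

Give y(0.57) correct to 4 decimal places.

Heun: k1 = f(s_n, y_n); k2 = f(s_n + h, y_n + h·k1); y_{n+1} = y_n + (h/2)·(k1 + k2).
s=0.000000, y=-2.240000:
  k1 = f(0.000000, -2.240000) = 0.134400
  k2 = f(0.190000, -2.214464) = 0.108320
  y ← -2.240000 + (0.19/2)·(0.134400 + 0.108320) = -2.216942
s=0.190000, y=-2.216942:
  k1 = f(0.190000, -2.216942) = 0.108468
  k2 = f(0.380000, -2.196333) = 0.033588
  y ← -2.216942 + (0.19/2)·(0.108468 + 0.033588) = -2.203446
s=0.380000, y=-2.203446:
  k1 = f(0.380000, -2.203446) = 0.034015
  k2 = f(0.570000, -2.196983) = -0.089113
  y ← -2.203446 + (0.19/2)·(0.034015 + (-0.089113)) = -2.208681
y(0.57) ≈ -2.2087

-2.2087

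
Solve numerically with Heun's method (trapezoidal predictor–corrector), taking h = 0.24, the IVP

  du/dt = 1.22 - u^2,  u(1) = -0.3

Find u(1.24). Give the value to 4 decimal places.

-0.0181

Heun: k1 = f(t_n, u_n); k2 = f(t_n + h, u_n + h·k1); u_{n+1} = u_n + (h/2)·(k1 + k2).
t=1.000000, u=-0.300000:
  k1 = f(1.000000, -0.300000) = 1.130000
  k2 = f(1.240000, -0.028800) = 1.219171
  u ← -0.300000 + (0.24/2)·(1.130000 + 1.219171) = -0.018100
u(1.24) ≈ -0.0181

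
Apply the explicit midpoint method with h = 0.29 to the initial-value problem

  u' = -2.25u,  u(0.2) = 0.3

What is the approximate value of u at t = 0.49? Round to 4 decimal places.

0.1681

Midpoint: k1 = f(t_n, u_n); k2 = f(t_n + h/2, u_n + (h/2)·k1); u_{n+1} = u_n + h·k2.
t=0.200000, u=0.300000:
  k1 = f(0.200000, 0.300000) = -0.675000
  k2 = f(0.345000, 0.202125) = -0.454781
  u ← 0.300000 + 0.29·(-0.454781) = 0.168113
u(0.49) ≈ 0.1681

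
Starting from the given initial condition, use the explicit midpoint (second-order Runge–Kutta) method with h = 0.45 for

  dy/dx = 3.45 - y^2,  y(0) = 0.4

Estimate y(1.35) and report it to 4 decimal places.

1.6855

Midpoint: k1 = f(x_n, y_n); k2 = f(x_n + h/2, y_n + (h/2)·k1); y_{n+1} = y_n + h·k2.
x=0.000000, y=0.400000:
  k1 = f(0.000000, 0.400000) = 3.290000
  k2 = f(0.225000, 1.140250) = 2.149830
  y ← 0.400000 + 0.45·2.149830 = 1.367423
x=0.450000, y=1.367423:
  k1 = f(0.450000, 1.367423) = 1.580153
  k2 = f(0.675000, 1.722958) = 0.481416
  y ← 1.367423 + 0.45·0.481416 = 1.584061
x=0.900000, y=1.584061:
  k1 = f(0.900000, 1.584061) = 0.940752
  k2 = f(1.125000, 1.795730) = 0.225354
  y ← 1.584061 + 0.45·0.225354 = 1.685470
y(1.35) ≈ 1.6855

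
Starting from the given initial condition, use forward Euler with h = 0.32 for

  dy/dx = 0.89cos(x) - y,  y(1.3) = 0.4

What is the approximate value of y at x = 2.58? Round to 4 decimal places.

-0.1480

Euler: y_{n+1} = y_n + h·f(x_n, y_n).
x=1.300000, y=0.400000: f=-0.161926 → y ← 0.400000 + 0.32·(-0.161926) = 0.348184
x=1.620000, y=0.348184: f=-0.391957 → y ← 0.348184 + 0.32·(-0.391957) = 0.222757
x=1.940000, y=0.222757: f=-0.543934 → y ← 0.222757 + 0.32·(-0.543934) = 0.048698
x=2.260000, y=0.048698: f=-0.614670 → y ← 0.048698 + 0.32·(-0.614670) = -0.147996
y(2.58) ≈ -0.1480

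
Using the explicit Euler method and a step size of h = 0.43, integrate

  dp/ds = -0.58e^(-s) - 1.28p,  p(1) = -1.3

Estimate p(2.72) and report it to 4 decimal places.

-0.1162

Euler: p_{n+1} = p_n + h·f(s_n, p_n).
s=1.000000, p=-1.300000: f=1.450630 → p ← -1.300000 + 0.43·1.450630 = -0.676229
s=1.430000, p=-0.676229: f=0.726774 → p ← -0.676229 + 0.43·0.726774 = -0.363716
s=1.860000, p=-0.363716: f=0.375267 → p ← -0.363716 + 0.43·0.375267 = -0.202352
s=2.290000, p=-0.202352: f=0.200275 → p ← -0.202352 + 0.43·0.200275 = -0.116233
p(2.72) ≈ -0.1162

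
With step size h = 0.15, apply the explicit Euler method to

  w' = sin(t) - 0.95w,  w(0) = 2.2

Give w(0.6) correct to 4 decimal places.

1.3092

Euler: w_{n+1} = w_n + h·f(t_n, w_n).
t=0.000000, w=2.200000: f=-2.090000 → w ← 2.200000 + 0.15·(-2.090000) = 1.886500
t=0.150000, w=1.886500: f=-1.642737 → w ← 1.886500 + 0.15·(-1.642737) = 1.640089
t=0.300000, w=1.640089: f=-1.262565 → w ← 1.640089 + 0.15·(-1.262565) = 1.450705
t=0.450000, w=1.450705: f=-0.943204 → w ← 1.450705 + 0.15·(-0.943204) = 1.309224
w(0.6) ≈ 1.3092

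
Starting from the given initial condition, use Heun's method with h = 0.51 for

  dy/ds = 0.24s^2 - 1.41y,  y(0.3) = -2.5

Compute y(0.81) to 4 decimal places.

-1.3069

Heun: k1 = f(s_n, y_n); k2 = f(s_n + h, y_n + h·k1); y_{n+1} = y_n + (h/2)·(k1 + k2).
s=0.300000, y=-2.500000:
  k1 = f(0.300000, -2.500000) = 3.546600
  k2 = f(0.810000, -0.691234) = 1.132104
  y ← -2.500000 + (0.51/2)·(3.546600 + 1.132104) = -1.306930
y(0.81) ≈ -1.3069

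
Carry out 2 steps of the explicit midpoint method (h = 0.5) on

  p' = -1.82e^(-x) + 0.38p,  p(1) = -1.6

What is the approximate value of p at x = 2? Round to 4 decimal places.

-2.8658

Midpoint: k1 = f(x_n, p_n); k2 = f(x_n + h/2, p_n + (h/2)·k1); p_{n+1} = p_n + h·k2.
x=1.000000, p=-1.600000:
  k1 = f(1.000000, -1.600000) = -1.277541
  k2 = f(1.250000, -1.919385) = -1.250805
  p ← -1.600000 + 0.5·(-1.250805) = -2.225403
x=1.500000, p=-2.225403:
  k1 = f(1.500000, -2.225403) = -1.251750
  k2 = f(1.750000, -2.538340) = -1.280838
  p ← -2.225403 + 0.5·(-1.280838) = -2.865821
p(2) ≈ -2.8658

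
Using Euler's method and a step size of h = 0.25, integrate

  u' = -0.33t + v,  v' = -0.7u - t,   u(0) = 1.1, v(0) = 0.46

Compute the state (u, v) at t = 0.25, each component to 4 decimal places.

1.2150, 0.2675

Euler on (u,v): u_{n+1} = u_n + h·u', v_{n+1} = v_n + h·v'.
0.000000: (1.100000, 0.460000); f=(0.460000, -0.770000) → (1.215000, 0.267500)
(u(0.25), v(0.25)) ≈ (1.2150, 0.2675)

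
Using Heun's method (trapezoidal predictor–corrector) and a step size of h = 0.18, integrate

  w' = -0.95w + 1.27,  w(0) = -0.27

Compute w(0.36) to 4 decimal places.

0.1933

Heun: k1 = f(x_n, w_n); k2 = f(x_n + h, w_n + h·k1); w_{n+1} = w_n + (h/2)·(k1 + k2).
x=0.000000, w=-0.270000:
  k1 = f(0.000000, -0.270000) = 1.526500
  k2 = f(0.180000, 0.004770) = 1.265469
  w ← -0.270000 + (0.18/2)·(1.526500 + 1.265469) = -0.018723
x=0.180000, w=-0.018723:
  k1 = f(0.180000, -0.018723) = 1.287787
  k2 = f(0.360000, 0.213079) = 1.067575
  w ← -0.018723 + (0.18/2)·(1.287787 + 1.067575) = 0.193260
w(0.36) ≈ 0.1933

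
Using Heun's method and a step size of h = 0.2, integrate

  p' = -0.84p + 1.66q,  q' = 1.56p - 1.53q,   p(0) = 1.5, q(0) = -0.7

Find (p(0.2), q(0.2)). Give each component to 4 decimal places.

1.1695, -0.1977

Heun on (p,q): k1 = f(x_n, state_n); k2 = f(x_n + h, state_n + h·k1); state_{n+1} = state_n + (h/2)·(k1 + k2).
0.000000: (1.500000, -0.700000)
  k1 = (-2.422000, 3.411000)
  predictor → (1.015600, -0.017800)
  k2 = (-0.882652, 1.611570)
  → (1.169535, -0.197743)
(p(0.2), q(0.2)) ≈ (1.1695, -0.1977)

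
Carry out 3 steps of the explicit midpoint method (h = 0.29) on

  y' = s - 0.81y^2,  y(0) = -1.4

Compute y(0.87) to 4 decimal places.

-7.4206

Midpoint: k1 = f(s_n, y_n); k2 = f(s_n + h/2, y_n + (h/2)·k1); y_{n+1} = y_n + h·k2.
s=0.000000, y=-1.400000:
  k1 = f(0.000000, -1.400000) = -1.587600
  k2 = f(0.145000, -1.630202) = -2.007622
  y ← -1.400000 + 0.29·(-2.007622) = -1.982211
s=0.290000, y=-1.982211:
  k1 = f(0.290000, -1.982211) = -2.892618
  k2 = f(0.435000, -2.401640) = -4.236979
  y ← -1.982211 + 0.29·(-4.236979) = -3.210934
s=0.580000, y=-3.210934:
  k1 = f(0.580000, -3.210934) = -7.771181
  k2 = f(0.725000, -4.337756) = -14.516061
  y ← -3.210934 + 0.29·(-14.516061) = -7.420592
y(0.87) ≈ -7.4206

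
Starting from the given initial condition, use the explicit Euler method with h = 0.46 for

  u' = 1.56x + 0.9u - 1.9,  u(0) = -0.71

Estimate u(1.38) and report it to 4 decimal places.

Euler: u_{n+1} = u_n + h·f(x_n, u_n).
x=0.000000, u=-0.710000: f=-2.539000 → u ← -0.710000 + 0.46·(-2.539000) = -1.877940
x=0.460000, u=-1.877940: f=-2.872546 → u ← -1.877940 + 0.46·(-2.872546) = -3.199311
x=0.920000, u=-3.199311: f=-3.344180 → u ← -3.199311 + 0.46·(-3.344180) = -4.737634
u(1.38) ≈ -4.7376

-4.7376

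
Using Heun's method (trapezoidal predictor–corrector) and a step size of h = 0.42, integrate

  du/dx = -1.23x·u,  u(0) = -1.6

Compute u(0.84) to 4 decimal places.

Heun: k1 = f(x_n, u_n); k2 = f(x_n + h, u_n + h·k1); u_{n+1} = u_n + (h/2)·(k1 + k2).
x=0.000000, u=-1.600000:
  k1 = f(0.000000, -1.600000) = 0.000000
  k2 = f(0.420000, -1.600000) = 0.826560
  u ← -1.600000 + (0.42/2)·(0.000000 + 0.826560) = -1.426422
x=0.420000, u=-1.426422:
  k1 = f(0.420000, -1.426422) = 0.736890
  k2 = f(0.840000, -1.116929) = 1.154011
  u ← -1.426422 + (0.42/2)·(0.736890 + 1.154011) = -1.029333
u(0.84) ≈ -1.0293

-1.0293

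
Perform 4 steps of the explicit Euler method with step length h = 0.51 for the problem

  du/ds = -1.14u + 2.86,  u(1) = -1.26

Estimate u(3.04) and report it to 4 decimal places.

2.3931

Euler: u_{n+1} = u_n + h·f(s_n, u_n).
s=1.000000, u=-1.260000: f=4.296400 → u ← -1.260000 + 0.51·4.296400 = 0.931164
s=1.510000, u=0.931164: f=1.798473 → u ← 0.931164 + 0.51·1.798473 = 1.848385
s=2.020000, u=1.848385: f=0.752841 → u ← 1.848385 + 0.51·0.752841 = 2.232334
s=2.530000, u=2.232334: f=0.315139 → u ← 2.232334 + 0.51·0.315139 = 2.393055
u(3.04) ≈ 2.3931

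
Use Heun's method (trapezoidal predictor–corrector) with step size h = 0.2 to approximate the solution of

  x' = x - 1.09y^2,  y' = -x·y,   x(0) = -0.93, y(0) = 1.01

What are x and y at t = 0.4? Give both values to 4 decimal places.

-2.2345, 1.7786

Heun on (x,y): k1 = f(t_n, state_n); k2 = f(t_n + h, state_n + h·k1); state_{n+1} = state_n + (h/2)·(k1 + k2).
0.000000: (-0.930000, 1.010000)
  k1 = (-2.041909, 0.939300)
  predictor → (-1.338382, 1.197860)
  k2 = (-2.902389, 1.603194)
  → (-1.424430, 1.264249)
0.200000: (-1.424430, 1.264249)
  k1 = (-3.166606, 1.800834)
  predictor → (-2.057751, 1.624416)
  k2 = (-4.933965, 3.342644)
  → (-2.234487, 1.778597)
(x(0.4), y(0.4)) ≈ (-2.2345, 1.7786)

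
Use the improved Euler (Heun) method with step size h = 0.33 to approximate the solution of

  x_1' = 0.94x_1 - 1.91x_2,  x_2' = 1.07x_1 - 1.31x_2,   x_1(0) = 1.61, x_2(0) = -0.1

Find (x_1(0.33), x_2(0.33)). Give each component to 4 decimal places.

Heun on (x_1,x_2): k1 = f(s_n, state_n); k2 = f(s_n + h, state_n + h·k1); state_{n+1} = state_n + (h/2)·(k1 + k2).
0.000000: (1.610000, -0.100000)
  k1 = (1.704400, 1.853700)
  predictor → (2.172452, 0.511721)
  k2 = (1.064718, 1.654169)
  → (2.066904, 0.478798)
(x_1(0.33), x_2(0.33)) ≈ (2.0669, 0.4788)

2.0669, 0.4788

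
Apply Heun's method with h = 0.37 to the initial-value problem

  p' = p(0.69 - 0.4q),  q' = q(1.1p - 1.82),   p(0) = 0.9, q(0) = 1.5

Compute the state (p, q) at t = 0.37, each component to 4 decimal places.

Heun on (p,q): k1 = f(t_n, state_n); k2 = f(t_n + h, state_n + h·k1); state_{n+1} = state_n + (h/2)·(k1 + k2).
0.000000: (0.900000, 1.500000)
  k1 = (0.081000, -1.245000)
  predictor → (0.929970, 1.039350)
  k2 = (0.255054, -0.828396)
  → (0.962170, 1.116422)
(p(0.37), q(0.37)) ≈ (0.9622, 1.1164)

0.9622, 1.1164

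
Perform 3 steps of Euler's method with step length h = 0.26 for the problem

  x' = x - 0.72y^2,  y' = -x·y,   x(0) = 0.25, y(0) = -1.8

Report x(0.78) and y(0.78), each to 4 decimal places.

Euler on (x,y): x_{n+1} = x_n + h·x', y_{n+1} = y_n + h·y'.
0.000000: (0.250000, -1.800000); f=(-2.082800, 0.450000) → (-0.291528, -1.683000)
0.260000: (-0.291528, -1.683000); f=(-2.330920, -0.490642) → (-0.897567, -1.810567)
0.520000: (-0.897567, -1.810567); f=(-3.257837, -1.625105) → (-1.744605, -2.233094)
(x(0.78), y(0.78)) ≈ (-1.7446, -2.2331)

-1.7446, -2.2331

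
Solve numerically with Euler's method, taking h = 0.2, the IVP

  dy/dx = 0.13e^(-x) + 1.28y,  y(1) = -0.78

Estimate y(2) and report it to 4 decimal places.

Euler: y_{n+1} = y_n + h·f(x_n, y_n).
x=1.000000, y=-0.780000: f=-0.950576 → y ← -0.780000 + 0.2·(-0.950576) = -0.970115
x=1.200000, y=-0.970115: f=-1.202592 → y ← -0.970115 + 0.2·(-1.202592) = -1.210634
x=1.400000, y=-1.210634: f=-1.517553 → y ← -1.210634 + 0.2·(-1.517553) = -1.514144
x=1.600000, y=-1.514144: f=-1.911858 → y ← -1.514144 + 0.2·(-1.911858) = -1.896516
x=1.800000, y=-1.896516: f=-2.406051 → y ← -1.896516 + 0.2·(-2.406051) = -2.377726
y(2) ≈ -2.3777

-2.3777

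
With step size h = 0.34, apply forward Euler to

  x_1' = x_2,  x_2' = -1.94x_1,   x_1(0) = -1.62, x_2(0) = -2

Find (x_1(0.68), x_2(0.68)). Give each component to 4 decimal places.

-2.6167, 0.5856

Euler on (x_1,x_2): x_1_{n+1} = x_1_n + h·x_1', x_2_{n+1} = x_2_n + h·x_2'.
0.000000: (-1.620000, -2.000000); f=(-2.000000, 3.142800) → (-2.300000, -0.931448)
0.340000: (-2.300000, -0.931448); f=(-0.931448, 4.462000) → (-2.616692, 0.585632)
(x_1(0.68), x_2(0.68)) ≈ (-2.6167, 0.5856)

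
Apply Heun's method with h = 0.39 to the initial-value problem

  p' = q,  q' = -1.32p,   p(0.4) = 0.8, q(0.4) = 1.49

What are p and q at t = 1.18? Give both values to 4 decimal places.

1.5324, 0.1657

Heun on (p,q): k1 = f(t_n, state_n); k2 = f(t_n + h, state_n + h·k1); state_{n+1} = state_n + (h/2)·(k1 + k2).
0.400000: (0.800000, 1.490000)
  k1 = (1.490000, -1.056000)
  predictor → (1.381100, 1.078160)
  k2 = (1.078160, -1.823052)
  → (1.300791, 0.928585)
0.790000: (1.300791, 0.928585)
  k1 = (0.928585, -1.717044)
  predictor → (1.662939, 0.258938)
  k2 = (0.258938, -2.195080)
  → (1.532358, 0.165721)
(p(1.18), q(1.18)) ≈ (1.5324, 0.1657)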